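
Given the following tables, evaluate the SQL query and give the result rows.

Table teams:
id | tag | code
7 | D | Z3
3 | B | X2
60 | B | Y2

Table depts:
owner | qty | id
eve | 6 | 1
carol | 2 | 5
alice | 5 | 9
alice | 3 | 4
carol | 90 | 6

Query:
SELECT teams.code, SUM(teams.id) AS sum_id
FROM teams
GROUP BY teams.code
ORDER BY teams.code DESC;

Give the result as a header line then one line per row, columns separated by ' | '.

After GROUP BY (3 rows):
teams.code | sum_id
Z3 | 7
X2 | 3
Y2 | 60
After ORDER BY (3 rows):
teams.code | sum_id
Z3 | 7
Y2 | 60
X2 | 3

== RESULT ==
teams.code | sum_id
Z3 | 7
Y2 | 60
X2 | 3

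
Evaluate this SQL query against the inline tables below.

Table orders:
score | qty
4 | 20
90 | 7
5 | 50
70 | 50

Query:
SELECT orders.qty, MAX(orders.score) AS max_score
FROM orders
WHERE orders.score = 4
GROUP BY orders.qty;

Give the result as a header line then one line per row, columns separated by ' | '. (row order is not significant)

== RESULT ==
orders.qty | max_score
20 | 4

Derivation:
After WHERE (1 rows):
orders.score | orders.qty
4 | 20
After GROUP BY (1 rows):
orders.qty | max_score
20 | 4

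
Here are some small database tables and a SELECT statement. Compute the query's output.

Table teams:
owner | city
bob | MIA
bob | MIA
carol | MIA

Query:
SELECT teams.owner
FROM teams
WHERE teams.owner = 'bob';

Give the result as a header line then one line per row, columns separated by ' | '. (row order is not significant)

After WHERE (2 rows):
teams.owner | teams.city
bob | MIA
bob | MIA
After SELECT (2 rows):
teams.owner
bob
bob

== RESULT ==
teams.owner
bob
bob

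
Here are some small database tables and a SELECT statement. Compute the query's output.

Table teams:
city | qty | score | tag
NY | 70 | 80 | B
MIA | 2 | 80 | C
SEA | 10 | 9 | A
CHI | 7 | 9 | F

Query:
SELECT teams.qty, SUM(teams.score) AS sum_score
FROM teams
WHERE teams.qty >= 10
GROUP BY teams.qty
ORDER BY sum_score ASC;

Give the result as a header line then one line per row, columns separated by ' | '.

After WHERE (2 rows):
teams.city | teams.qty | teams.score | teams.tag
NY | 70 | 80 | B
SEA | 10 | 9 | A
After GROUP BY (2 rows):
teams.qty | sum_score
70 | 80
10 | 9
After ORDER BY (2 rows):
teams.qty | sum_score
10 | 9
70 | 80

== RESULT ==
teams.qty | sum_score
10 | 9
70 | 80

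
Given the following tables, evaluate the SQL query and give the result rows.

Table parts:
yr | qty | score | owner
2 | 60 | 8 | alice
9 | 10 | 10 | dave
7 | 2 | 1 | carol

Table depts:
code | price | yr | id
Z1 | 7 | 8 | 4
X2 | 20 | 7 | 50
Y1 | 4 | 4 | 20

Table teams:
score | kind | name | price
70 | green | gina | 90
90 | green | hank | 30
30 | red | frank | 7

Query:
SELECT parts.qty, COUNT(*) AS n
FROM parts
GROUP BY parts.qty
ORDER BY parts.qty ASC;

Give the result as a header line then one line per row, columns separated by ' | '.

== RESULT ==
parts.qty | n
2 | 1
10 | 1
60 | 1

Derivation:
After GROUP BY (3 rows):
parts.qty | n
60 | 1
10 | 1
2 | 1
After ORDER BY (3 rows):
parts.qty | n
2 | 1
10 | 1
60 | 1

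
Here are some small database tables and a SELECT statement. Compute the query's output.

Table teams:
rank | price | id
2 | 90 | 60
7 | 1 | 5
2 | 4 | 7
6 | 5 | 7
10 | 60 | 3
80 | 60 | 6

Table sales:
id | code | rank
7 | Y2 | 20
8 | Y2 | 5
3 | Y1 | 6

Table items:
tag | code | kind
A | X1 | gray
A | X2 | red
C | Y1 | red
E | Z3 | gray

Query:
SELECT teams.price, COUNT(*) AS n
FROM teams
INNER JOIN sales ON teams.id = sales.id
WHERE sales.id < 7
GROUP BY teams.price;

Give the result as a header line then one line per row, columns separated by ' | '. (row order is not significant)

== RESULT ==
teams.price | n
60 | 1

Derivation:
After JOIN sales (3 rows):
teams.rank | teams.price | teams.id | sales.id | sales.code | sales.rank
2 | 4 | 7 | 7 | Y2 | 20
6 | 5 | 7 | 7 | Y2 | 20
10 | 60 | 3 | 3 | Y1 | 6
After WHERE (1 rows):
teams.rank | teams.price | teams.id | sales.id | sales.code | sales.rank
10 | 60 | 3 | 3 | Y1 | 6
After GROUP BY (1 rows):
teams.price | n
60 | 1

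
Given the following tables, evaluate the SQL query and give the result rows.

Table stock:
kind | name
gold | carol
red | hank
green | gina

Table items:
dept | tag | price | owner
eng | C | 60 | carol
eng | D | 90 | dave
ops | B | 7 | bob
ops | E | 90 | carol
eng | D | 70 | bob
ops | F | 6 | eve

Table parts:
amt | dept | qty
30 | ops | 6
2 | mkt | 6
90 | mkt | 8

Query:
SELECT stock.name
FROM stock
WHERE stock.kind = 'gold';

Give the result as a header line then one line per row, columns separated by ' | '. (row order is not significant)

== RESULT ==
stock.name
carol

Derivation:
After WHERE (1 rows):
stock.kind | stock.name
gold | carol
After SELECT (1 rows):
stock.name
carol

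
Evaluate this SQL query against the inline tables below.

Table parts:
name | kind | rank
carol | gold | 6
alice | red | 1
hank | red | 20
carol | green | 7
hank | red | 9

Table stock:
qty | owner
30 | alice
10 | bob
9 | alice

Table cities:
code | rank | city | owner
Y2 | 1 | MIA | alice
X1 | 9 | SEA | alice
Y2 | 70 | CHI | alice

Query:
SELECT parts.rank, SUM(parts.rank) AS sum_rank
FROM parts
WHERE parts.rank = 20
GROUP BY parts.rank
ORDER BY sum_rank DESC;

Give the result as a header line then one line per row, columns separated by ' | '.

After WHERE (1 rows):
parts.name | parts.kind | parts.rank
hank | red | 20
After GROUP BY (1 rows):
parts.rank | sum_rank
20 | 20
After ORDER BY (1 rows):
parts.rank | sum_rank
20 | 20

== RESULT ==
parts.rank | sum_rank
20 | 20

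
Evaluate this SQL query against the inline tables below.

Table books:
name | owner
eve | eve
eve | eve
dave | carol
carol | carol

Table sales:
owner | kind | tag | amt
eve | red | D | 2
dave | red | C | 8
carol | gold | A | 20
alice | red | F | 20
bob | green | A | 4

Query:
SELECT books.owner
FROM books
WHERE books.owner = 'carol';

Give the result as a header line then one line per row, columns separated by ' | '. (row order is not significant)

After WHERE (2 rows):
books.name | books.owner
dave | carol
carol | carol
After SELECT (2 rows):
books.owner
carol
carol

== RESULT ==
books.owner
carol
carol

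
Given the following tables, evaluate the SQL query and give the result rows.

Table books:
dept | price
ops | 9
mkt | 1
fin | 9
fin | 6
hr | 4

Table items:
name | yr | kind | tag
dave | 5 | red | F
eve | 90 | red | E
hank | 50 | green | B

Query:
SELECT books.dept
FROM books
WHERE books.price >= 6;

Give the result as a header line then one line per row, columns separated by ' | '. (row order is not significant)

== RESULT ==
books.dept
ops
fin
fin

Derivation:
After WHERE (3 rows):
books.dept | books.price
ops | 9
fin | 9
fin | 6
After SELECT (3 rows):
books.dept
ops
fin
fin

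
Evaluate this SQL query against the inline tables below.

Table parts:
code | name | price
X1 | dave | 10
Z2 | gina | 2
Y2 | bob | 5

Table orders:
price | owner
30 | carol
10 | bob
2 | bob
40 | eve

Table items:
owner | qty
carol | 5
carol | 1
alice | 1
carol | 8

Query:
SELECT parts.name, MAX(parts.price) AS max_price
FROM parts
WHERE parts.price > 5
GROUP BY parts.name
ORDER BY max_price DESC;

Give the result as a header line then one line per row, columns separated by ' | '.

== RESULT ==
parts.name | max_price
dave | 10

Derivation:
After WHERE (1 rows):
parts.code | parts.name | parts.price
X1 | dave | 10
After GROUP BY (1 rows):
parts.name | max_price
dave | 10
After ORDER BY (1 rows):
parts.name | max_price
dave | 10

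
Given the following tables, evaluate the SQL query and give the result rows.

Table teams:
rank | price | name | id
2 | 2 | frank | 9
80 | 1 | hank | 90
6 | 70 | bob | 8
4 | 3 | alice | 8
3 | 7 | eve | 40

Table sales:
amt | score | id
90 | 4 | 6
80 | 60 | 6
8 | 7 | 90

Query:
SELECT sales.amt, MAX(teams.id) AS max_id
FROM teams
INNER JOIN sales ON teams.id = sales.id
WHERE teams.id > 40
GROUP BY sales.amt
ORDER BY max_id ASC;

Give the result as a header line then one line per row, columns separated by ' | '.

After JOIN sales (1 rows):
teams.rank | teams.price | teams.name | teams.id | sales.amt | sales.score | sales.id
80 | 1 | hank | 90 | 8 | 7 | 90
After WHERE (1 rows):
teams.rank | teams.price | teams.name | teams.id | sales.amt | sales.score | sales.id
80 | 1 | hank | 90 | 8 | 7 | 90
After GROUP BY (1 rows):
sales.amt | max_id
8 | 90
After ORDER BY (1 rows):
sales.amt | max_id
8 | 90

== RESULT ==
sales.amt | max_id
8 | 90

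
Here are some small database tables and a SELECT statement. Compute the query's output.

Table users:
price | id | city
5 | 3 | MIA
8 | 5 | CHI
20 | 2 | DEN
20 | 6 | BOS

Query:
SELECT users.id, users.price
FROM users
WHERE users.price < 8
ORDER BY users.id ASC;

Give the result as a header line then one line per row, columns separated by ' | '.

== RESULT ==
users.id | users.price
3 | 5

Derivation:
After WHERE (1 rows):
users.price | users.id | users.city
5 | 3 | MIA
After SELECT (1 rows):
users.id | users.price
3 | 5
After ORDER BY (1 rows):
users.id | users.price
3 | 5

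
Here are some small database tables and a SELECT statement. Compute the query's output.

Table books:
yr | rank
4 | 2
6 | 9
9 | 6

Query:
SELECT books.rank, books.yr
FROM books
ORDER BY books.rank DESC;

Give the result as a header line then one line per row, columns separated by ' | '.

After SELECT (3 rows):
books.rank | books.yr
2 | 4
9 | 6
6 | 9
After ORDER BY (3 rows):
books.rank | books.yr
9 | 6
6 | 9
2 | 4

== RESULT ==
books.rank | books.yr
9 | 6
6 | 9
2 | 4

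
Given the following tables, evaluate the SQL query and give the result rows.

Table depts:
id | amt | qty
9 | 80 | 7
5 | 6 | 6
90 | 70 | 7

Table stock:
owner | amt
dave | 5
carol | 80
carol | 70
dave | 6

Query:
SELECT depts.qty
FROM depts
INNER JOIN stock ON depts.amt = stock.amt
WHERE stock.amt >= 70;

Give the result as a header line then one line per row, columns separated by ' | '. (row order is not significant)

== RESULT ==
depts.qty
7
7

Derivation:
After JOIN stock (3 rows):
depts.id | depts.amt | depts.qty | stock.owner | stock.amt
9 | 80 | 7 | carol | 80
5 | 6 | 6 | dave | 6
90 | 70 | 7 | carol | 70
After WHERE (2 rows):
depts.id | depts.amt | depts.qty | stock.owner | stock.amt
9 | 80 | 7 | carol | 80
90 | 70 | 7 | carol | 70
After SELECT (2 rows):
depts.qty
7
7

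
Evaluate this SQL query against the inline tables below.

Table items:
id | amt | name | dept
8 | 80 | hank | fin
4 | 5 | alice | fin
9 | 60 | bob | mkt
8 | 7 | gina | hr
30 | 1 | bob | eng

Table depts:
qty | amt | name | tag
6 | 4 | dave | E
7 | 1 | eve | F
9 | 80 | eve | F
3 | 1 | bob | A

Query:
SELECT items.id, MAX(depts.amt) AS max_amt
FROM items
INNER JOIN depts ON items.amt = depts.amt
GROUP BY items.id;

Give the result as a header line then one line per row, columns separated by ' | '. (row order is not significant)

After JOIN depts (3 rows):
items.id | items.amt | items.name | items.dept | depts.qty | depts.amt | depts.name | depts.tag
8 | 80 | hank | fin | 9 | 80 | eve | F
30 | 1 | bob | eng | 7 | 1 | eve | F
30 | 1 | bob | eng | 3 | 1 | bob | A
After GROUP BY (2 rows):
items.id | max_amt
8 | 80
30 | 1

== RESULT ==
items.id | max_amt
8 | 80
30 | 1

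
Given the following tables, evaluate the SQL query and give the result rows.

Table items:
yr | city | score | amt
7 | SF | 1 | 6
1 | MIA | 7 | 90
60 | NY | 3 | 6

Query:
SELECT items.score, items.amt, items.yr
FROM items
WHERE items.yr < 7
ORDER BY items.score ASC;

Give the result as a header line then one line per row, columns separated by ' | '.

After WHERE (1 rows):
items.yr | items.city | items.score | items.amt
1 | MIA | 7 | 90
After SELECT (1 rows):
items.score | items.amt | items.yr
7 | 90 | 1
After ORDER BY (1 rows):
items.score | items.amt | items.yr
7 | 90 | 1

== RESULT ==
items.score | items.amt | items.yr
7 | 90 | 1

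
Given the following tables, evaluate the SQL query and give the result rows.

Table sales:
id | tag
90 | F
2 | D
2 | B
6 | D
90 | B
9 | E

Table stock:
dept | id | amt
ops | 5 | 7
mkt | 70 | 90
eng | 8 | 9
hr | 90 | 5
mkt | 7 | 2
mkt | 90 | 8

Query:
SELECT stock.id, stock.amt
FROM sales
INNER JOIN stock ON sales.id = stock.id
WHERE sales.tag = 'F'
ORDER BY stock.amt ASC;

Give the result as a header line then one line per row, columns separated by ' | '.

== RESULT ==
stock.id | stock.amt
90 | 5
90 | 8

Derivation:
After JOIN stock (4 rows):
sales.id | sales.tag | stock.dept | stock.id | stock.amt
90 | F | hr | 90 | 5
90 | F | mkt | 90 | 8
90 | B | hr | 90 | 5
90 | B | mkt | 90 | 8
After WHERE (2 rows):
sales.id | sales.tag | stock.dept | stock.id | stock.amt
90 | F | hr | 90 | 5
90 | F | mkt | 90 | 8
After SELECT (2 rows):
stock.id | stock.amt
90 | 5
90 | 8
After ORDER BY (2 rows):
stock.id | stock.amt
90 | 5
90 | 8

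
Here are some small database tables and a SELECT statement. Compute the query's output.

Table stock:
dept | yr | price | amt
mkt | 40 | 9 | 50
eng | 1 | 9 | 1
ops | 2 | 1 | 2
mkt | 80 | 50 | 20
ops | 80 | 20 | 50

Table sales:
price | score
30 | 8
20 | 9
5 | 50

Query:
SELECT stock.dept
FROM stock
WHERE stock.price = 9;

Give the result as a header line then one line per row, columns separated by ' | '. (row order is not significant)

== RESULT ==
stock.dept
mkt
eng

Derivation:
After WHERE (2 rows):
stock.dept | stock.yr | stock.price | stock.amt
mkt | 40 | 9 | 50
eng | 1 | 9 | 1
After SELECT (2 rows):
stock.dept
mkt
eng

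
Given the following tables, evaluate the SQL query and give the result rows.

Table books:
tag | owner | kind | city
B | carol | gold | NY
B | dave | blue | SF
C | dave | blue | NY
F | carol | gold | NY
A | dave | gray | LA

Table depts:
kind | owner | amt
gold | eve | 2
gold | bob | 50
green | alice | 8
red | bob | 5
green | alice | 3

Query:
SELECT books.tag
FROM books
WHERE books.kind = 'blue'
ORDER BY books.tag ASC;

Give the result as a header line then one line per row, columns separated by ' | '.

After WHERE (2 rows):
books.tag | books.owner | books.kind | books.city
B | dave | blue | SF
C | dave | blue | NY
After SELECT (2 rows):
books.tag
B
C
After ORDER BY (2 rows):
books.tag
B
C

== RESULT ==
books.tag
B
C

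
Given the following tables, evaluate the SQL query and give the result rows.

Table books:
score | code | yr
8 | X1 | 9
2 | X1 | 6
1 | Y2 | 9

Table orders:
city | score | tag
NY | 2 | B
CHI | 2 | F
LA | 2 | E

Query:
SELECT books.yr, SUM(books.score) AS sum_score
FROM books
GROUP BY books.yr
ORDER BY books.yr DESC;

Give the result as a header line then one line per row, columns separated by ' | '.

After GROUP BY (2 rows):
books.yr | sum_score
9 | 9
6 | 2
After ORDER BY (2 rows):
books.yr | sum_score
9 | 9
6 | 2

== RESULT ==
books.yr | sum_score
9 | 9
6 | 2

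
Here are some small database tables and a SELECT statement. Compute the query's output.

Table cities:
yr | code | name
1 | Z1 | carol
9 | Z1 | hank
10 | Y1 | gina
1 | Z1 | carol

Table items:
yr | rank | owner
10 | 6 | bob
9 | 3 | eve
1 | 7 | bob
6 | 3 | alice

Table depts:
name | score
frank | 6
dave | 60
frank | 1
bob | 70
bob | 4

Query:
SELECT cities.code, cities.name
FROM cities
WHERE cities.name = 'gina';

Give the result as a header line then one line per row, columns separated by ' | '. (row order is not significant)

After WHERE (1 rows):
cities.yr | cities.code | cities.name
10 | Y1 | gina
After SELECT (1 rows):
cities.code | cities.name
Y1 | gina

== RESULT ==
cities.code | cities.name
Y1 | gina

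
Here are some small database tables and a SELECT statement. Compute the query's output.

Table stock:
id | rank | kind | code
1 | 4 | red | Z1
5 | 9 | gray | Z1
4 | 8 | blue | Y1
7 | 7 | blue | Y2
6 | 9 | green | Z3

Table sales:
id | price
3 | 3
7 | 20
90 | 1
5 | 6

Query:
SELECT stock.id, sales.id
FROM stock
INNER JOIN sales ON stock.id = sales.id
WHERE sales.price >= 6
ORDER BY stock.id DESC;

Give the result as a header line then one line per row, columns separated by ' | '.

After JOIN sales (2 rows):
stock.id | stock.rank | stock.kind | stock.code | sales.id | sales.price
5 | 9 | gray | Z1 | 5 | 6
7 | 7 | blue | Y2 | 7 | 20
After WHERE (2 rows):
stock.id | stock.rank | stock.kind | stock.code | sales.id | sales.price
5 | 9 | gray | Z1 | 5 | 6
7 | 7 | blue | Y2 | 7 | 20
After SELECT (2 rows):
stock.id | sales.id
5 | 5
7 | 7
After ORDER BY (2 rows):
stock.id | sales.id
7 | 7
5 | 5

== RESULT ==
stock.id | sales.id
7 | 7
5 | 5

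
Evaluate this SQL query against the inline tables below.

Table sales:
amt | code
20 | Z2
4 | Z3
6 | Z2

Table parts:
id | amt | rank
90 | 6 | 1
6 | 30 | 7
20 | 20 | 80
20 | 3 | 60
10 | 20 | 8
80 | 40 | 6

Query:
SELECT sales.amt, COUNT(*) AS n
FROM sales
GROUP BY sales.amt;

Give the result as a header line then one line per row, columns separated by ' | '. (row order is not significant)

== RESULT ==
sales.amt | n
20 | 1
4 | 1
6 | 1

Derivation:
After GROUP BY (3 rows):
sales.amt | n
20 | 1
4 | 1
6 | 1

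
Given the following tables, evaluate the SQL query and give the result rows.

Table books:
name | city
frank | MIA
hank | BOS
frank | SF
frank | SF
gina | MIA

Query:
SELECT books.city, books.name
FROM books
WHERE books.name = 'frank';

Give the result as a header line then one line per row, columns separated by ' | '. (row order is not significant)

After WHERE (3 rows):
books.name | books.city
frank | MIA
frank | SF
frank | SF
After SELECT (3 rows):
books.city | books.name
MIA | frank
SF | frank
SF | frank

== RESULT ==
books.city | books.name
MIA | frank
SF | frank
SF | frank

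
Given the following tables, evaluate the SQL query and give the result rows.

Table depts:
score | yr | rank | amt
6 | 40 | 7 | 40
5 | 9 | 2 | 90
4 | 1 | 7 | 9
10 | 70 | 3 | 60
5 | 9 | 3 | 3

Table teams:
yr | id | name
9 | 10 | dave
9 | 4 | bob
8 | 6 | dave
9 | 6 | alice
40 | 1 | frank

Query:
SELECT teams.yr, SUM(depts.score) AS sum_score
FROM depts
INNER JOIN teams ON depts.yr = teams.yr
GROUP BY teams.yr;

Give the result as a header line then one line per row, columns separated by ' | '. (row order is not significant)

== RESULT ==
teams.yr | sum_score
40 | 6
9 | 30

Derivation:
After JOIN teams (7 rows):
depts.score | depts.yr | depts.rank | depts.amt | teams.yr | teams.id | teams.name
6 | 40 | 7 | 40 | 40 | 1 | frank
5 | 9 | 2 | 90 | 9 | 10 | dave
5 | 9 | 2 | 90 | 9 | 4 | bob
5 | 9 | 2 | 90 | 9 | 6 | alice
5 | 9 | 3 | 3 | 9 | 10 | dave
5 | 9 | 3 | 3 | 9 | 4 | bob
5 | 9 | 3 | 3 | 9 | 6 | alice
After GROUP BY (2 rows):
teams.yr | sum_score
40 | 6
9 | 30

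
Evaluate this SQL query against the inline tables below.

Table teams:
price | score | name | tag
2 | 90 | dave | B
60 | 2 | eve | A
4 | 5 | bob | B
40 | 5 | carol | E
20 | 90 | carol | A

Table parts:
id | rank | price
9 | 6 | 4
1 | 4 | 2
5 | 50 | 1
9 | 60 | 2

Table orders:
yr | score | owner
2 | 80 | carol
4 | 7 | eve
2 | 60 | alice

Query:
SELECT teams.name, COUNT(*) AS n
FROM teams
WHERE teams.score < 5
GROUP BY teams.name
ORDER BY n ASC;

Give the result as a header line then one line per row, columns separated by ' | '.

== RESULT ==
teams.name | n
eve | 1

Derivation:
After WHERE (1 rows):
teams.price | teams.score | teams.name | teams.tag
60 | 2 | eve | A
After GROUP BY (1 rows):
teams.name | n
eve | 1
After ORDER BY (1 rows):
teams.name | n
eve | 1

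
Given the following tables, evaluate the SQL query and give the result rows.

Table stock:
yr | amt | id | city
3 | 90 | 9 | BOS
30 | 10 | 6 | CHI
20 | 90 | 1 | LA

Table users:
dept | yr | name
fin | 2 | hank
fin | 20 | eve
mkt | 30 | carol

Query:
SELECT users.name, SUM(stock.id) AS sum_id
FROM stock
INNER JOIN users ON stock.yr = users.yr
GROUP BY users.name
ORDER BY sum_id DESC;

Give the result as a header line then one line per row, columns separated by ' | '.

== RESULT ==
users.name | sum_id
carol | 6
eve | 1

Derivation:
After JOIN users (2 rows):
stock.yr | stock.amt | stock.id | stock.city | users.dept | users.yr | users.name
30 | 10 | 6 | CHI | mkt | 30 | carol
20 | 90 | 1 | LA | fin | 20 | eve
After GROUP BY (2 rows):
users.name | sum_id
carol | 6
eve | 1
After ORDER BY (2 rows):
users.name | sum_id
carol | 6
eve | 1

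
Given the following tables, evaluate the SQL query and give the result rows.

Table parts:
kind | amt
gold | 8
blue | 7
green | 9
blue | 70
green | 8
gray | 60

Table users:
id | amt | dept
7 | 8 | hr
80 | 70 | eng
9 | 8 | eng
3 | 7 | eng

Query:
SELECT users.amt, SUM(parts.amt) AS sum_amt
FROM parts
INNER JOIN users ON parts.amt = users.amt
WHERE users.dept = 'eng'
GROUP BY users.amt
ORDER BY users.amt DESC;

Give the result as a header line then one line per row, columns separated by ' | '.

After JOIN users (6 rows):
parts.kind | parts.amt | users.id | users.amt | users.dept
gold | 8 | 7 | 8 | hr
gold | 8 | 9 | 8 | eng
blue | 7 | 3 | 7 | eng
blue | 70 | 80 | 70 | eng
green | 8 | 7 | 8 | hr
green | 8 | 9 | 8 | eng
After WHERE (4 rows):
parts.kind | parts.amt | users.id | users.amt | users.dept
gold | 8 | 9 | 8 | eng
blue | 7 | 3 | 7 | eng
blue | 70 | 80 | 70 | eng
green | 8 | 9 | 8 | eng
After GROUP BY (3 rows):
users.amt | sum_amt
8 | 16
7 | 7
70 | 70
After ORDER BY (3 rows):
users.amt | sum_amt
70 | 70
8 | 16
7 | 7

== RESULT ==
users.amt | sum_amt
70 | 70
8 | 16
7 | 7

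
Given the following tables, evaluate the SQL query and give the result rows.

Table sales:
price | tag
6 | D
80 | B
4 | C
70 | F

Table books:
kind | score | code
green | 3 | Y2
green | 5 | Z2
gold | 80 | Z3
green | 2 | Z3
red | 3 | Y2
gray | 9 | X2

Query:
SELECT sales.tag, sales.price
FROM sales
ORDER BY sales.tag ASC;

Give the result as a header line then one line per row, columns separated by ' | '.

After SELECT (4 rows):
sales.tag | sales.price
D | 6
B | 80
C | 4
F | 70
After ORDER BY (4 rows):
sales.tag | sales.price
B | 80
C | 4
D | 6
F | 70

== RESULT ==
sales.tag | sales.price
B | 80
C | 4
D | 6
F | 70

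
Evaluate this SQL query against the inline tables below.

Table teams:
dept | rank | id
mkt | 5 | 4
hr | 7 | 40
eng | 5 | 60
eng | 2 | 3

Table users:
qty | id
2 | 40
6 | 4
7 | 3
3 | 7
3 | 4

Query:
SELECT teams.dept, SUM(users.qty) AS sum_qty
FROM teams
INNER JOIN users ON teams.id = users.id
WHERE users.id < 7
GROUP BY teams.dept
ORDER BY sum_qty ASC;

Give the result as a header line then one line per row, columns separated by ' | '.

== RESULT ==
teams.dept | sum_qty
eng | 7
mkt | 9

Derivation:
After JOIN users (4 rows):
teams.dept | teams.rank | teams.id | users.qty | users.id
mkt | 5 | 4 | 6 | 4
mkt | 5 | 4 | 3 | 4
hr | 7 | 40 | 2 | 40
eng | 2 | 3 | 7 | 3
After WHERE (3 rows):
teams.dept | teams.rank | teams.id | users.qty | users.id
mkt | 5 | 4 | 6 | 4
mkt | 5 | 4 | 3 | 4
eng | 2 | 3 | 7 | 3
After GROUP BY (2 rows):
teams.dept | sum_qty
mkt | 9
eng | 7
After ORDER BY (2 rows):
teams.dept | sum_qty
eng | 7
mkt | 9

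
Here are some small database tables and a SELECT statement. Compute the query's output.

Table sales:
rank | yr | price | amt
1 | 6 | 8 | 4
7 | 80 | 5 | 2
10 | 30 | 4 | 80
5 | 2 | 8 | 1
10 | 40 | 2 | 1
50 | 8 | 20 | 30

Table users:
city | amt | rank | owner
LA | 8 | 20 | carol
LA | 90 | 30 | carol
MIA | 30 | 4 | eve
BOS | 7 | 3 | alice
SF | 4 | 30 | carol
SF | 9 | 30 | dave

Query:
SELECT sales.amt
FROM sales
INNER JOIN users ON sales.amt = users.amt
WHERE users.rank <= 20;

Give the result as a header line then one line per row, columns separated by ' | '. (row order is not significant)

After JOIN users (2 rows):
sales.rank | sales.yr | sales.price | sales.amt | users.city | users.amt | users.rank | users.owner
1 | 6 | 8 | 4 | SF | 4 | 30 | carol
50 | 8 | 20 | 30 | MIA | 30 | 4 | eve
After WHERE (1 rows):
sales.rank | sales.yr | sales.price | sales.amt | users.city | users.amt | users.rank | users.owner
50 | 8 | 20 | 30 | MIA | 30 | 4 | eve
After SELECT (1 rows):
sales.amt
30

== RESULT ==
sales.amt
30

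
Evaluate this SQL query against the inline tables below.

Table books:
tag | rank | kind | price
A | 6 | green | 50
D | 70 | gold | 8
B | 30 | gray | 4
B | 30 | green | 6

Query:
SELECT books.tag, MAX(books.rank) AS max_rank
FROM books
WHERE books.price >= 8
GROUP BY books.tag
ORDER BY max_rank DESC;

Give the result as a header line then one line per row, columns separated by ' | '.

After WHERE (2 rows):
books.tag | books.rank | books.kind | books.price
A | 6 | green | 50
D | 70 | gold | 8
After GROUP BY (2 rows):
books.tag | max_rank
A | 6
D | 70
After ORDER BY (2 rows):
books.tag | max_rank
D | 70
A | 6

== RESULT ==
books.tag | max_rank
D | 70
A | 6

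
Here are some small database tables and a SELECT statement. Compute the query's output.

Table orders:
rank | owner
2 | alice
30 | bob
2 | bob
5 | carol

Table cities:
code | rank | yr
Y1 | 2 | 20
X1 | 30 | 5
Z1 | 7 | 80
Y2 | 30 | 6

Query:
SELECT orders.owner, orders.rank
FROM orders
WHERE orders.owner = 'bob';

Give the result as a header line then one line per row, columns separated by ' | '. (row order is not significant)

After WHERE (2 rows):
orders.rank | orders.owner
30 | bob
2 | bob
After SELECT (2 rows):
orders.owner | orders.rank
bob | 30
bob | 2

== RESULT ==
orders.owner | orders.rank
bob | 30
bob | 2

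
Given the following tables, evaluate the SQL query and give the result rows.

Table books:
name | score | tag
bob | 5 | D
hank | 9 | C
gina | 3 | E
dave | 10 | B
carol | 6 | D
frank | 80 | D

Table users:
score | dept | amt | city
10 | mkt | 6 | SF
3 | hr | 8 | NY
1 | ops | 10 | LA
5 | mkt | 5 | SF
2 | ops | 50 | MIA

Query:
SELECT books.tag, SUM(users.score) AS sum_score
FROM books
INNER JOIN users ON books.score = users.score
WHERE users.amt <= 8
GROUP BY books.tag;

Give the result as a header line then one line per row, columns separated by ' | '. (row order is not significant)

== RESULT ==
books.tag | sum_score
D | 5
E | 3
B | 10

Derivation:
After JOIN users (3 rows):
books.name | books.score | books.tag | users.score | users.dept | users.amt | users.city
bob | 5 | D | 5 | mkt | 5 | SF
gina | 3 | E | 3 | hr | 8 | NY
dave | 10 | B | 10 | mkt | 6 | SF
After WHERE (3 rows):
books.name | books.score | books.tag | users.score | users.dept | users.amt | users.city
bob | 5 | D | 5 | mkt | 5 | SF
gina | 3 | E | 3 | hr | 8 | NY
dave | 10 | B | 10 | mkt | 6 | SF
After GROUP BY (3 rows):
books.tag | sum_score
D | 5
E | 3
B | 10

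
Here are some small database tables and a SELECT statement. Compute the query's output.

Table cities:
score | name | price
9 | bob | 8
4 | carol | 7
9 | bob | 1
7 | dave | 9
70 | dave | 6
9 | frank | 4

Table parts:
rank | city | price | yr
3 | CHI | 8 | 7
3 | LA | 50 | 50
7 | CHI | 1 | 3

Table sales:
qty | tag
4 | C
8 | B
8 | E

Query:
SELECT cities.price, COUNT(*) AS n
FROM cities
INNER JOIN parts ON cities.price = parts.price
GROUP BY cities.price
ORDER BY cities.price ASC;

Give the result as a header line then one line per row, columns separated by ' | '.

After JOIN parts (2 rows):
cities.score | cities.name | cities.price | parts.rank | parts.city | parts.price | parts.yr
9 | bob | 8 | 3 | CHI | 8 | 7
9 | bob | 1 | 7 | CHI | 1 | 3
After GROUP BY (2 rows):
cities.price | n
8 | 1
1 | 1
After ORDER BY (2 rows):
cities.price | n
1 | 1
8 | 1

== RESULT ==
cities.price | n
1 | 1
8 | 1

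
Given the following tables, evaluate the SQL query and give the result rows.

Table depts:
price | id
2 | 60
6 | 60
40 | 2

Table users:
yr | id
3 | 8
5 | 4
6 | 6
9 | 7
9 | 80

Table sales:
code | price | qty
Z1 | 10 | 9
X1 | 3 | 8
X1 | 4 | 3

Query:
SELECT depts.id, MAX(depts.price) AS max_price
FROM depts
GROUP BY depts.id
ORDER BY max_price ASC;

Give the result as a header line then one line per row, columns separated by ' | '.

After GROUP BY (2 rows):
depts.id | max_price
60 | 6
2 | 40
After ORDER BY (2 rows):
depts.id | max_price
60 | 6
2 | 40

== RESULT ==
depts.id | max_price
60 | 6
2 | 40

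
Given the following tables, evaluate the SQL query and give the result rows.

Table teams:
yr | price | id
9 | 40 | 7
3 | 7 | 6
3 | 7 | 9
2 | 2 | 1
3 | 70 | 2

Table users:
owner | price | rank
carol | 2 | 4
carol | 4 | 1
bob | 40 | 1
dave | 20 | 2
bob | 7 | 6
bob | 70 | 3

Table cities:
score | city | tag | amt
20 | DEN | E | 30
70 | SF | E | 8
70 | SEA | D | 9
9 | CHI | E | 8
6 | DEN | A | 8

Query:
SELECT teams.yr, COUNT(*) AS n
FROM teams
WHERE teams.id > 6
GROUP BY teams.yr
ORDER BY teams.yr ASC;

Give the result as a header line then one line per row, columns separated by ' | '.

After WHERE (2 rows):
teams.yr | teams.price | teams.id
9 | 40 | 7
3 | 7 | 9
After GROUP BY (2 rows):
teams.yr | n
9 | 1
3 | 1
After ORDER BY (2 rows):
teams.yr | n
3 | 1
9 | 1

== RESULT ==
teams.yr | n
3 | 1
9 | 1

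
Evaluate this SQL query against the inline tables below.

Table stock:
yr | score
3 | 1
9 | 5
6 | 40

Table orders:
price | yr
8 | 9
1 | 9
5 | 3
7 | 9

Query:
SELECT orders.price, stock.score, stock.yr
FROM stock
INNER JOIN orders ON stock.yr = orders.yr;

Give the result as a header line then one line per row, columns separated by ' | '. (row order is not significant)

After JOIN orders (4 rows):
stock.yr | stock.score | orders.price | orders.yr
3 | 1 | 5 | 3
9 | 5 | 8 | 9
9 | 5 | 1 | 9
9 | 5 | 7 | 9
After SELECT (4 rows):
orders.price | stock.score | stock.yr
5 | 1 | 3
8 | 5 | 9
1 | 5 | 9
7 | 5 | 9

== RESULT ==
orders.price | stock.score | stock.yr
5 | 1 | 3
8 | 5 | 9
1 | 5 | 9
7 | 5 | 9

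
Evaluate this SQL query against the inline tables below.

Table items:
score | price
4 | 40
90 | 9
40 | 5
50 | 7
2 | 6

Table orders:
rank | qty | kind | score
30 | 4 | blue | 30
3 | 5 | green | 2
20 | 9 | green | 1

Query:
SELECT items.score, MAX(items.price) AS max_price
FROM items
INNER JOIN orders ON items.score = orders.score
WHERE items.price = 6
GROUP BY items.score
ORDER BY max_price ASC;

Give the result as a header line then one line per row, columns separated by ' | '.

After JOIN orders (1 rows):
items.score | items.price | orders.rank | orders.qty | orders.kind | orders.score
2 | 6 | 3 | 5 | green | 2
After WHERE (1 rows):
items.score | items.price | orders.rank | orders.qty | orders.kind | orders.score
2 | 6 | 3 | 5 | green | 2
After GROUP BY (1 rows):
items.score | max_price
2 | 6
After ORDER BY (1 rows):
items.score | max_price
2 | 6

== RESULT ==
items.score | max_price
2 | 6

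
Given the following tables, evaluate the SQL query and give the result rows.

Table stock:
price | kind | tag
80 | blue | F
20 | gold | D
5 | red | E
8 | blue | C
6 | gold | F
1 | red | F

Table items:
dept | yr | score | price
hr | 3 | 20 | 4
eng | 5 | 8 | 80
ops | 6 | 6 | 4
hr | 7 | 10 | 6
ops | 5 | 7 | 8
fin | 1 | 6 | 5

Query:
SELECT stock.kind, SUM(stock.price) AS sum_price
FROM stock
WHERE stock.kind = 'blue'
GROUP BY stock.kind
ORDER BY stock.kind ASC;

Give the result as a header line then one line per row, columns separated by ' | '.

== RESULT ==
stock.kind | sum_price
blue | 88

Derivation:
After WHERE (2 rows):
stock.price | stock.kind | stock.tag
80 | blue | F
8 | blue | C
After GROUP BY (1 rows):
stock.kind | sum_price
blue | 88
After ORDER BY (1 rows):
stock.kind | sum_price
blue | 88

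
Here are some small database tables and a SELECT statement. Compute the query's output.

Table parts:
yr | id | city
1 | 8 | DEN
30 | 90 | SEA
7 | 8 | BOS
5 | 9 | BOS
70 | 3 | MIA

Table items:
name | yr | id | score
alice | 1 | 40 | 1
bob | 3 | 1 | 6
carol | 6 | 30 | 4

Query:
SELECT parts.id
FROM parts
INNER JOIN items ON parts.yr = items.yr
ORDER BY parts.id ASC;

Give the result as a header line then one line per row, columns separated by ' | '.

After JOIN items (1 rows):
parts.yr | parts.id | parts.city | items.name | items.yr | items.id | items.score
1 | 8 | DEN | alice | 1 | 40 | 1
After SELECT (1 rows):
parts.id
8
After ORDER BY (1 rows):
parts.id
8

== RESULT ==
parts.id
8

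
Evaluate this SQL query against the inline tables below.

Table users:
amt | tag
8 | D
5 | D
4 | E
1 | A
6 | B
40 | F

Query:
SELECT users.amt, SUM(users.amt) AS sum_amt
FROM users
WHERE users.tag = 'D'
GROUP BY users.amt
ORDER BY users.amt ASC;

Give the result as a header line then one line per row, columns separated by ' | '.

After WHERE (2 rows):
users.amt | users.tag
8 | D
5 | D
After GROUP BY (2 rows):
users.amt | sum_amt
8 | 8
5 | 5
After ORDER BY (2 rows):
users.amt | sum_amt
5 | 5
8 | 8

== RESULT ==
users.amt | sum_amt
5 | 5
8 | 8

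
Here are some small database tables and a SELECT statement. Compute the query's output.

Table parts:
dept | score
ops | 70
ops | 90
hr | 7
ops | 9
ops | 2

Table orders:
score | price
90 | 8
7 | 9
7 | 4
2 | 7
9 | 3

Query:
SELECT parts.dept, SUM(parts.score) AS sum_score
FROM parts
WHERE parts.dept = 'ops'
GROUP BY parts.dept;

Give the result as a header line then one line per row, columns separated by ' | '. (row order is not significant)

== RESULT ==
parts.dept | sum_score
ops | 171

Derivation:
After WHERE (4 rows):
parts.dept | parts.score
ops | 70
ops | 90
ops | 9
ops | 2
After GROUP BY (1 rows):
parts.dept | sum_score
ops | 171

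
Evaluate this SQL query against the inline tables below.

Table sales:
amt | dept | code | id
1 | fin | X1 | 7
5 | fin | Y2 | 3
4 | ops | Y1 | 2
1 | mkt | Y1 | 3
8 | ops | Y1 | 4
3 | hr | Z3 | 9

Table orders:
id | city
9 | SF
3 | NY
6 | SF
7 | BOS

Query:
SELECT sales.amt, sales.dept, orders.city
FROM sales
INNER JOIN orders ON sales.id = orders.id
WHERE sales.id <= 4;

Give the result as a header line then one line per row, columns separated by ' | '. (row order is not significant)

== RESULT ==
sales.amt | sales.dept | orders.city
5 | fin | NY
1 | mkt | NY

Derivation:
After JOIN orders (4 rows):
sales.amt | sales.dept | sales.code | sales.id | orders.id | orders.city
1 | fin | X1 | 7 | 7 | BOS
5 | fin | Y2 | 3 | 3 | NY
1 | mkt | Y1 | 3 | 3 | NY
3 | hr | Z3 | 9 | 9 | SF
After WHERE (2 rows):
sales.amt | sales.dept | sales.code | sales.id | orders.id | orders.city
5 | fin | Y2 | 3 | 3 | NY
1 | mkt | Y1 | 3 | 3 | NY
After SELECT (2 rows):
sales.amt | sales.dept | orders.city
5 | fin | NY
1 | mkt | NY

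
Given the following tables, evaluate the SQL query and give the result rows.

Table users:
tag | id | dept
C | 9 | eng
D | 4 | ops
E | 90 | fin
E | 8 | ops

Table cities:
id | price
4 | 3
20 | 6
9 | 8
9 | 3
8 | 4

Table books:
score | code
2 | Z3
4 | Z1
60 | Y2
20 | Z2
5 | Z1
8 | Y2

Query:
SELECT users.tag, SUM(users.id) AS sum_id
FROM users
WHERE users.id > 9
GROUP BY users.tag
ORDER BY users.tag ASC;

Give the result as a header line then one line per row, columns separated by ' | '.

After WHERE (1 rows):
users.tag | users.id | users.dept
E | 90 | fin
After GROUP BY (1 rows):
users.tag | sum_id
E | 90
After ORDER BY (1 rows):
users.tag | sum_id
E | 90

== RESULT ==
users.tag | sum_id
E | 90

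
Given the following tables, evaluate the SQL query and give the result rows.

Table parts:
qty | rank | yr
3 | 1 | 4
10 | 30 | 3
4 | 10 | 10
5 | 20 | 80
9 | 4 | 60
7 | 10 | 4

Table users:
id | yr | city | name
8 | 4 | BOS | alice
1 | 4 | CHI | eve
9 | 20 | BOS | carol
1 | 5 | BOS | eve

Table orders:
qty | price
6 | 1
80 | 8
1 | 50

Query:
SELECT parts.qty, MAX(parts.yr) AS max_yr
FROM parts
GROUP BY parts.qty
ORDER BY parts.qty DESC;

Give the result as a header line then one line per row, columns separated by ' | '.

After GROUP BY (6 rows):
parts.qty | max_yr
3 | 4
10 | 3
4 | 10
5 | 80
9 | 60
7 | 4
After ORDER BY (6 rows):
parts.qty | max_yr
10 | 3
9 | 60
7 | 4
5 | 80
4 | 10
3 | 4

== RESULT ==
parts.qty | max_yr
10 | 3
9 | 60
7 | 4
5 | 80
4 | 10
3 | 4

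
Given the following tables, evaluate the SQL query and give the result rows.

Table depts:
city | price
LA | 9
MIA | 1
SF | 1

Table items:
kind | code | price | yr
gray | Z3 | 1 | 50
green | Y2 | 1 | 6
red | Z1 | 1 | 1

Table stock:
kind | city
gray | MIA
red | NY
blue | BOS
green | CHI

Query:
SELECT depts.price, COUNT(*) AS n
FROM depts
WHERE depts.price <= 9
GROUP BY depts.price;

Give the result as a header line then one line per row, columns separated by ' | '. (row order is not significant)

After WHERE (3 rows):
depts.city | depts.price
LA | 9
MIA | 1
SF | 1
After GROUP BY (2 rows):
depts.price | n
9 | 1
1 | 2

== RESULT ==
depts.price | n
9 | 1
1 | 2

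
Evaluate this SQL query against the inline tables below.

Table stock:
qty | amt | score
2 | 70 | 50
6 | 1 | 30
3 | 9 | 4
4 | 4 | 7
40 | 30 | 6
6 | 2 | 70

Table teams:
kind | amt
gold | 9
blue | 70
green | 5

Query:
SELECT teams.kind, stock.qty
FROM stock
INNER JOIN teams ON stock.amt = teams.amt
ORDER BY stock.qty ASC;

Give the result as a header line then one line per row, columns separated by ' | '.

After JOIN teams (2 rows):
stock.qty | stock.amt | stock.score | teams.kind | teams.amt
2 | 70 | 50 | blue | 70
3 | 9 | 4 | gold | 9
After SELECT (2 rows):
teams.kind | stock.qty
blue | 2
gold | 3
After ORDER BY (2 rows):
teams.kind | stock.qty
blue | 2
gold | 3

== RESULT ==
teams.kind | stock.qty
blue | 2
gold | 3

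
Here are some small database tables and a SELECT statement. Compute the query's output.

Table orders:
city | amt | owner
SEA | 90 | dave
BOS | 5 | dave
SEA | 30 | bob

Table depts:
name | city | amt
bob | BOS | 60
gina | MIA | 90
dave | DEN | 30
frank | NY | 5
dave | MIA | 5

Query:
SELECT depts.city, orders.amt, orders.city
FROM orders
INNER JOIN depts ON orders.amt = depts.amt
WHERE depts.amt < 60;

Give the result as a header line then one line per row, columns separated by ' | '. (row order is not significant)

== RESULT ==
depts.city | orders.amt | orders.city
NY | 5 | BOS
MIA | 5 | BOS
DEN | 30 | SEA

Derivation:
After JOIN depts (4 rows):
orders.city | orders.amt | orders.owner | depts.name | depts.city | depts.amt
SEA | 90 | dave | gina | MIA | 90
BOS | 5 | dave | frank | NY | 5
BOS | 5 | dave | dave | MIA | 5
SEA | 30 | bob | dave | DEN | 30
After WHERE (3 rows):
orders.city | orders.amt | orders.owner | depts.name | depts.city | depts.amt
BOS | 5 | dave | frank | NY | 5
BOS | 5 | dave | dave | MIA | 5
SEA | 30 | bob | dave | DEN | 30
After SELECT (3 rows):
depts.city | orders.amt | orders.city
NY | 5 | BOS
MIA | 5 | BOS
DEN | 30 | SEA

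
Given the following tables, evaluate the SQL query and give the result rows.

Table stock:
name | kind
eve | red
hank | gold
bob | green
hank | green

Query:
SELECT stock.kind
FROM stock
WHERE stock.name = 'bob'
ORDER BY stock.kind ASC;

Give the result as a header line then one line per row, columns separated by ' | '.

== RESULT ==
stock.kind
green

Derivation:
After WHERE (1 rows):
stock.name | stock.kind
bob | green
After SELECT (1 rows):
stock.kind
green
After ORDER BY (1 rows):
stock.kind
green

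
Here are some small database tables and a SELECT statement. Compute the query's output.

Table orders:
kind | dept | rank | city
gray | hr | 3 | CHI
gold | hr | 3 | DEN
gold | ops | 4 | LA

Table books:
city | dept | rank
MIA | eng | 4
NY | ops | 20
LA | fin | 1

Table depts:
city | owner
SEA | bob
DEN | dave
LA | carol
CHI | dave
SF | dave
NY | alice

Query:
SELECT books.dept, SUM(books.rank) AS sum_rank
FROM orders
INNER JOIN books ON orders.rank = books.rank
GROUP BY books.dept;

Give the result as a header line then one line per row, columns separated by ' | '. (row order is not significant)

After JOIN books (1 rows):
orders.kind | orders.dept | orders.rank | orders.city | books.city | books.dept | books.rank
gold | ops | 4 | LA | MIA | eng | 4
After GROUP BY (1 rows):
books.dept | sum_rank
eng | 4

== RESULT ==
books.dept | sum_rank
eng | 4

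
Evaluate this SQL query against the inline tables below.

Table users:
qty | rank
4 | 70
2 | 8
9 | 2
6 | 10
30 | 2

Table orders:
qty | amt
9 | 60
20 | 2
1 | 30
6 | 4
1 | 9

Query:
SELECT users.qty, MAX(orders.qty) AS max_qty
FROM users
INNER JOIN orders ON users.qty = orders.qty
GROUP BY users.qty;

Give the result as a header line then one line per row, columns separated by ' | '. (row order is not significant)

== RESULT ==
users.qty | max_qty
9 | 9
6 | 6

Derivation:
After JOIN orders (2 rows):
users.qty | users.rank | orders.qty | orders.amt
9 | 2 | 9 | 60
6 | 10 | 6 | 4
After GROUP BY (2 rows):
users.qty | max_qty
9 | 9
6 | 6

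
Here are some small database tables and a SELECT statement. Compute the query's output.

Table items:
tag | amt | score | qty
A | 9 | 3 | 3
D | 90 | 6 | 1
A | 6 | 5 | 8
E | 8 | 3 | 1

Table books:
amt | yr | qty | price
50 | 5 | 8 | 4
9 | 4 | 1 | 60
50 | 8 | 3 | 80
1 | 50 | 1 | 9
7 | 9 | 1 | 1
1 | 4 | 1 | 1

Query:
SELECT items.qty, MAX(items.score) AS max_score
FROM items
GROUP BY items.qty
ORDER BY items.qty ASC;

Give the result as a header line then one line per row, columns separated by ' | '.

After GROUP BY (3 rows):
items.qty | max_score
3 | 3
1 | 6
8 | 5
After ORDER BY (3 rows):
items.qty | max_score
1 | 6
3 | 3
8 | 5

== RESULT ==
items.qty | max_score
1 | 6
3 | 3
8 | 5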